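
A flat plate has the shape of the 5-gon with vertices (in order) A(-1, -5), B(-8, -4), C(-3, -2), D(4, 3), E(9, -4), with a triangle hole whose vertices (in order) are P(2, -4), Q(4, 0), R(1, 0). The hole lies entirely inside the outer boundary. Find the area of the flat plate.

Outer boundary:
Apply the surveyor's formula: 2A = Σ (x_i·y_{i+1} − x_{i+1}·y_i), indices taken mod 5.
Cross-terms: -36, 4, -1, -43, -49  ⇒  Σ = -125
Area = |Σ|/2 = 62.5.
Hole:
Cross-terms: 16, 0, -4  ⇒  Σ = 12
Area = |Σ|/2 = 6.
Net area = 62.5 − 6 = 56.5.

56.5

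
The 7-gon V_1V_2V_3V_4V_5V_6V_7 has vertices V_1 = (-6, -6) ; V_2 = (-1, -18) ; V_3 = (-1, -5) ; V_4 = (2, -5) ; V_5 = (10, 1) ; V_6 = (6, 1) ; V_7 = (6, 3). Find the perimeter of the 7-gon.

|V_1V_2| = √((5)² + (-12)²) = √169 = 13
|V_2V_3| = √((0)² + (13)²) = √169 = 13
|V_3V_4| = √((3)² + (0)²) = √9 = 3
|V_4V_5| = √((8)² + (6)²) = √100 = 10
|V_5V_6| = √((-4)² + (0)²) = √16 = 4
|V_6V_7| = √((0)² + (2)²) = √4 = 2
|V_7V_1| = √((-12)² + (-9)²) = √225 = 15
Perimeter = 13 + 13 + 3 + 10 + 4 + 2 + 15 = 60.

60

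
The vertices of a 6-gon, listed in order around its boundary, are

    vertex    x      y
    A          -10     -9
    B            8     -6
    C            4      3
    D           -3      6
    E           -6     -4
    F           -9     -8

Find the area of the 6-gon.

Apply the shoelace formula: 2A = Σ (x_i·y_{i+1} − x_{i+1}·y_i), indices taken mod 6.
A→B: (-10)(-6) − (8)(-9) = 132
B→C: (8)(3) − (4)(-6) = 48
C→D: (4)(6) − (-3)(3) = 33
D→E: (-3)(-4) − (-6)(6) = 48
E→F: (-6)(-8) − (-9)(-4) = 12
F→A: (-9)(-9) − (-10)(-8) = 1
Σ = 274
Area = |Σ|/2 = 137.

137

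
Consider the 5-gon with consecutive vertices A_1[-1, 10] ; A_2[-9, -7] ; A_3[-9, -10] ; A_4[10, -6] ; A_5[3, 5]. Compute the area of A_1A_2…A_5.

190.5

Apply the surveyor's formula: 2A = Σ (x_i·y_{i+1} − x_{i+1}·y_i), indices taken mod 5.
Σ = (97) + (27) + (154) + (68) + (35) = 381
Area = |Σ|/2 = 190.5.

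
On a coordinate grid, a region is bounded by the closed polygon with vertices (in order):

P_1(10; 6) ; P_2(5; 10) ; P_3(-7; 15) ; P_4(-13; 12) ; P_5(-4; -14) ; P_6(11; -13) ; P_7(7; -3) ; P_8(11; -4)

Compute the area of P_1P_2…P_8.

Apply the shoelace formula: 2A = Σ (x_i·y_{i+1} − x_{i+1}·y_i), indices taken mod 8.
Σ = (70) + (145) + (111) + (230) + (206) + (58) + (5) + (106) = 931
Area = |Σ|/2 = 465.5.

465.5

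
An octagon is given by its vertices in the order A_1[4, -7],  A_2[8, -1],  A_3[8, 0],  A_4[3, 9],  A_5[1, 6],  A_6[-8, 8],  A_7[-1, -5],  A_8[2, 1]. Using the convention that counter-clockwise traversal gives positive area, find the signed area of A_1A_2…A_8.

Apply the shoelace (surveyor's) formula: 2A = Σ (x_i·y_{i+1} − x_{i+1}·y_i), indices taken mod 8.
Σ = (52) + (8) + (72) + (9) + (56) + (48) + (9) + (-18) = 236
Signed area = Σ/2 = 118 (positive ⇒ counter-clockwise traversal).

118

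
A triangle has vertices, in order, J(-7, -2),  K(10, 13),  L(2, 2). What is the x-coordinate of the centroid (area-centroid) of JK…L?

5/3

Apply the shoelace formula. First the cross-terms c_i = x_i·y_{i+1} − x_{i+1}·y_i:
  -71, -6, 10  ⇒  2A = -67, A = -33.5.
Then Σ (x_i + x_{i+1})·c_i = -335, so x̄ = -335 / (6·(-33.5)) = 5/3.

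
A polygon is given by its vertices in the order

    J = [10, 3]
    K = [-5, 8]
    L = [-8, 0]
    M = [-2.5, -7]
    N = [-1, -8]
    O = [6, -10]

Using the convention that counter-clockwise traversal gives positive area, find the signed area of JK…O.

202

Apply the surveyor's formula: 2A = Σ (x_i·y_{i+1} − x_{i+1}·y_i), indices taken mod 6.
Σ = (95) + (64) + (56) + (13) + (58) + (118) = 404
Signed area = Σ/2 = 202 (positive ⇒ counter-clockwise traversal).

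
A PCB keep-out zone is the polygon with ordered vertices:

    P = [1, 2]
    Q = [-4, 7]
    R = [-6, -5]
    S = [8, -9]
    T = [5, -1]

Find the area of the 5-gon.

Σ = (15) + (62) + (94) + (37) + (11) = 219
Area = |Σ|/2 = 109.5.

109.5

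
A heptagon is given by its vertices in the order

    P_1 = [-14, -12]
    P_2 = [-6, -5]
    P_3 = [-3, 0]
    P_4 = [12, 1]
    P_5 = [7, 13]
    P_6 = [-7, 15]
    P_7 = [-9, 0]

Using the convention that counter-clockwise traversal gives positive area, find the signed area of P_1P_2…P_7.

Apply the surveyor's formula: 2A = Σ (x_i·y_{i+1} − x_{i+1}·y_i), indices taken mod 7.
Cross-terms: -2, -15, -3, 149, 196, 135, 108  ⇒  Σ = 568
Signed area = Σ/2 = 284 (positive ⇒ counter-clockwise traversal).

284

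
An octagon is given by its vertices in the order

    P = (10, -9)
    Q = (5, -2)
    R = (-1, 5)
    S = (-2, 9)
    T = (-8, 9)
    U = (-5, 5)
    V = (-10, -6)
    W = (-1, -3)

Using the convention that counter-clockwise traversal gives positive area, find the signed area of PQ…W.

125.5

Apply the shoelace (surveyor's) formula: 2A = Σ (x_i·y_{i+1} − x_{i+1}·y_i), indices taken mod 8.
Σ = (25) + (23) + (1) + (54) + (5) + (80) + (24) + (39) = 251
Signed area = Σ/2 = 125.5 (positive ⇒ counter-clockwise traversal).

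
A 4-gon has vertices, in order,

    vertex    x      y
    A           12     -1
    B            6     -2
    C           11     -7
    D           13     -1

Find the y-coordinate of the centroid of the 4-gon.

-404/123

Apply Gauss's area formula. First the cross-terms c_i = x_i·y_{i+1} − x_{i+1}·y_i:
  -18, -20, 80, -1  ⇒  2A = 41, A = 20.5.
Then Σ (y_i + y_{i+1})·c_i = -404, so ȳ = -404 / (6·20.5) = -404/123.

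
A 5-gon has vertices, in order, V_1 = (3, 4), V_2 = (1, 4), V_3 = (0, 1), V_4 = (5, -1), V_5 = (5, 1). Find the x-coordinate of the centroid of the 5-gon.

244/93

Apply the surveyor's formula. First the cross-terms c_i = x_i·y_{i+1} − x_{i+1}·y_i:
  8, 1, -5, 10, 17  ⇒  2A = 31, A = 15.5.
Then Σ (x_i + x_{i+1})·c_i = 244, so x̄ = 244 / (6·15.5) = 244/93.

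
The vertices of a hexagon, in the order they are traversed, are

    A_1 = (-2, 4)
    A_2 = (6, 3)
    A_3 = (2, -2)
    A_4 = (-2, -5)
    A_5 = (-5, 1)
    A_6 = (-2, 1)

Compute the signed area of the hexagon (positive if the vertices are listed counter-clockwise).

-49

Apply the shoelace formula: 2A = Σ (x_i·y_{i+1} − x_{i+1}·y_i), indices taken mod 6.
A_1→A_2: (-2)(3) − (6)(4) = -30
A_2→A_3: (6)(-2) − (2)(3) = -18
A_3→A_4: (2)(-5) − (-2)(-2) = -14
A_4→A_5: (-2)(1) − (-5)(-5) = -27
A_5→A_6: (-5)(1) − (-2)(1) = -3
A_6→A_1: (-2)(4) − (-2)(1) = -6
Σ = -98
Signed area = Σ/2 = -49 (negative ⇒ clockwise traversal).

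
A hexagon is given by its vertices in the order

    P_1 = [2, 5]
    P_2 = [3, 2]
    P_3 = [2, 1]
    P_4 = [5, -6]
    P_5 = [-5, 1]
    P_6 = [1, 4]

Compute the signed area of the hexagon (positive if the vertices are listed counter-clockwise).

-39

Σ = (-11) + (-1) + (-17) + (-25) + (-21) + (-3) = -78
Signed area = Σ/2 = -39 (negative ⇒ clockwise traversal).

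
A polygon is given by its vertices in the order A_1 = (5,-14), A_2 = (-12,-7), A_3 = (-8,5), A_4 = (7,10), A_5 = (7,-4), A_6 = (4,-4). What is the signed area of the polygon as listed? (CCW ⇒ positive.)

Σ = (-203) + (-116) + (-115) + (-98) + (-12) + (-36) = -580
Signed area = Σ/2 = -290 (negative ⇒ clockwise traversal).

-290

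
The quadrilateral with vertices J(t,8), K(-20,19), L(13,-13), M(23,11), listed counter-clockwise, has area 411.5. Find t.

Write out the shoelace sum; only the two edges meeting at J involve t:
2·Area = [(23·8 − t·11) + (t·19 − (-20)·8)] + 455
       = 8·t + 799 = 823
⇒ t = 3.

3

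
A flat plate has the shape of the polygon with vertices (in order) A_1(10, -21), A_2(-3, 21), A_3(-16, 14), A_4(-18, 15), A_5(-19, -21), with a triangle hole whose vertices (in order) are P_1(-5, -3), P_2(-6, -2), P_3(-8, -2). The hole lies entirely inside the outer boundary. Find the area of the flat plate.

Outer boundary:
Apply the surveyor's formula: 2A = Σ (x_i·y_{i+1} − x_{i+1}·y_i), indices taken mod 5.
A_1→A_2: (10)(21) − (-3)(-21) = 147
A_2→A_3: (-3)(14) − (-16)(21) = 294
A_3→A_4: (-16)(15) − (-18)(14) = 12
A_4→A_5: (-18)(-21) − (-19)(15) = 663
A_5→A_1: (-19)(-21) − (10)(-21) = 609
Σ = 1725
Area = |Σ|/2 = 862.5.
Hole:
Apply the shoelace (surveyor's) formula: 2A = Σ (x_i·y_{i+1} − x_{i+1}·y_i), indices taken mod 3.
Σ = (-8) + (-4) + (14) = 2
Area = |Σ|/2 = 1.
Net area = 862.5 − 1 = 861.5.

861.5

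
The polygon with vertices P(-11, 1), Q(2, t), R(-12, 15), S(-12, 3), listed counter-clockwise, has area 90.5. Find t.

-12

The doubled signed area Σ (x_i y_{i+1} − x_{i+1} y_i) is linear in t.
With t=0 it equals 193; the coefficient of t is 1 (from the two edges through Q).
So 1·t + 193 = 2·90.5 = 181 ⇒ t = -12.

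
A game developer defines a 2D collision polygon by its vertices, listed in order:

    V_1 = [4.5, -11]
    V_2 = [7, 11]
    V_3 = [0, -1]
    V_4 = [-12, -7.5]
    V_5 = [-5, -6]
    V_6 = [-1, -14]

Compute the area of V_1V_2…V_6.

140

Apply the shoelace (surveyor's) formula: 2A = Σ (x_i·y_{i+1} − x_{i+1}·y_i), indices taken mod 6.
Σ = (126.5) + (-7) + (-12) + (34.5) + (64) + (74) = 280
Area = |Σ|/2 = 140.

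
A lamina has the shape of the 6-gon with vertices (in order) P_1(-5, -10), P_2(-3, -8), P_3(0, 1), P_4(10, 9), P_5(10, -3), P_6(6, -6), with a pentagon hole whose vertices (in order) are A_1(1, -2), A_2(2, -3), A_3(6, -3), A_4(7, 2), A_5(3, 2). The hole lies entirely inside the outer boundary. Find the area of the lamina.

104.5

Outer boundary:
Apply Gauss's area formula: 2A = Σ (x_i·y_{i+1} − x_{i+1}·y_i), indices taken mod 6.
Σ = (10) + (-3) + (-10) + (-120) + (-42) + (-90) = -255
Area = |Σ|/2 = 127.5.
Hole:
Apply the shoelace (surveyor's) formula: 2A = Σ (x_i·y_{i+1} − x_{i+1}·y_i), indices taken mod 5.
Σ = (1) + (12) + (33) + (8) + (-8) = 46
Area = |Σ|/2 = 23.
Net area = 127.5 − 23 = 104.5.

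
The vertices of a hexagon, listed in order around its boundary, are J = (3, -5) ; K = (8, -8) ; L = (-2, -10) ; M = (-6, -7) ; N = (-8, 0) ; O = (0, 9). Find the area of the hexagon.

140.5

J→K: (3)(-8) − (8)(-5) = 16
K→L: (8)(-10) − (-2)(-8) = -96
L→M: (-2)(-7) − (-6)(-10) = -46
M→N: (-6)(0) − (-8)(-7) = -56
N→O: (-8)(9) − (0)(0) = -72
O→J: (0)(-5) − (3)(9) = -27
Σ = -281
Area = |Σ|/2 = 140.5.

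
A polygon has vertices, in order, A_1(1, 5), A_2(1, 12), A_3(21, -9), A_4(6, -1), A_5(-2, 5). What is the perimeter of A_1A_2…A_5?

66

|A_1A_2| = √((0)² + (7)²) = √49 = 7
|A_2A_3| = √((20)² + (-21)²) = √841 = 29
|A_3A_4| = √((-15)² + (8)²) = √289 = 17
|A_4A_5| = √((-8)² + (6)²) = √100 = 10
|A_5A_1| = √((3)² + (0)²) = √9 = 3
Perimeter = 7 + 29 + 17 + 10 + 3 = 66.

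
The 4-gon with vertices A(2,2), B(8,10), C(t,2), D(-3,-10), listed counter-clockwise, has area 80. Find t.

-6

The doubled signed area Σ (x_i y_{i+1} − x_{i+1} y_i) is linear in t.
With t=0 it equals 40; the coefficient of t is -20 (from the two edges through C).
So -20·t + 40 = 2·80 = 160 ⇒ t = -6.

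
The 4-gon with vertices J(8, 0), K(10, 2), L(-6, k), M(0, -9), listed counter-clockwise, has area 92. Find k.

The doubled signed area Σ (x_i y_{i+1} − x_{i+1} y_i) is linear in k.
With k=0 it equals 154; the coefficient of k is 10 (from the two edges through L).
So 10·k + 154 = 2·92 = 184 ⇒ k = 3.

3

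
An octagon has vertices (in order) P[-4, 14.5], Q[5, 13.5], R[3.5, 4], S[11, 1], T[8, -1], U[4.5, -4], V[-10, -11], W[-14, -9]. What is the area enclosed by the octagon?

316.625

Apply the surveyor's formula: 2A = Σ (x_i·y_{i+1} − x_{i+1}·y_i), indices taken mod 8.
P→Q: (-4)(13.5) − (5)(14.5) = -126.5
Q→R: (5)(4) − (3.5)(13.5) = -27.25
R→S: (3.5)(1) − (11)(4) = -40.5
S→T: (11)(-1) − (8)(1) = -19
T→U: (8)(-4) − (4.5)(-1) = -27.5
U→V: (4.5)(-11) − (-10)(-4) = -89.5
V→W: (-10)(-9) − (-14)(-11) = -64
W→P: (-14)(14.5) − (-4)(-9) = -239
Σ = -633.25
Area = |Σ|/2 = 316.625.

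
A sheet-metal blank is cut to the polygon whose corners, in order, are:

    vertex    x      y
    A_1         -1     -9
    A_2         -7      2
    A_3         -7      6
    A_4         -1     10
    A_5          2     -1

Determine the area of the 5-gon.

97.5

Σ = (-65) + (-28) + (-64) + (-19) + (-19) = -195
Area = |Σ|/2 = 97.5.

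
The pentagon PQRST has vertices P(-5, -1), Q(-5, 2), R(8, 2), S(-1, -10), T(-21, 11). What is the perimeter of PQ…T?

80

|PQ| = √((0)² + (3)²) = √9 = 3
|QR| = √((13)² + (0)²) = √169 = 13
|RS| = √((-9)² + (-12)²) = √225 = 15
|ST| = √((-20)² + (21)²) = √841 = 29
|TP| = √((16)² + (-12)²) = √400 = 20
Perimeter = 3 + 13 + 15 + 29 + 20 = 80.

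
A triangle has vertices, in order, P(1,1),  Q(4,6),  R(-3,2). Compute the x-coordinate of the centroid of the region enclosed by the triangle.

2/3

Apply the shoelace (surveyor's) formula. First the cross-terms c_i = x_i·y_{i+1} − x_{i+1}·y_i:
  2, 26, -5  ⇒  2A = 23, A = 11.5.
Then Σ (x_i + x_{i+1})·c_i = 46, so x̄ = 46 / (6·11.5) = 2/3.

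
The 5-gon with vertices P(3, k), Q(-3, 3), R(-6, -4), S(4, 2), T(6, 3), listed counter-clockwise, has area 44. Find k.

The doubled signed area Σ (x_i y_{i+1} − x_{i+1} y_i) is linear in k.
With k=0 it equals 34; the coefficient of k is 9 (from the two edges through P).
So 9·k + 34 = 2·44 = 88 ⇒ k = 6.

6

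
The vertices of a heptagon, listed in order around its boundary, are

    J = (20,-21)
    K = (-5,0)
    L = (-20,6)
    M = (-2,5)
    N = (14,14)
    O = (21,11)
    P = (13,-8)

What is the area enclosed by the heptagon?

442.5

J→K: (20)(0) − (-5)(-21) = -105
K→L: (-5)(6) − (-20)(0) = -30
L→M: (-20)(5) − (-2)(6) = -88
M→N: (-2)(14) − (14)(5) = -98
N→O: (14)(11) − (21)(14) = -140
O→P: (21)(-8) − (13)(11) = -311
P→J: (13)(-21) − (20)(-8) = -113
Σ = -885
Area = |Σ|/2 = 442.5.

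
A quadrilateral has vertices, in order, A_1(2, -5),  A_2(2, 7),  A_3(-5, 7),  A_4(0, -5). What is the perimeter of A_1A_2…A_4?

|A_1A_2| = √((0)² + (12)²) = √144 = 12
|A_2A_3| = √((-7)² + (0)²) = √49 = 7
|A_3A_4| = √((5)² + (-12)²) = √169 = 13
|A_4A_1| = √((2)² + (0)²) = √4 = 2
Perimeter = 12 + 7 + 13 + 2 = 34.

34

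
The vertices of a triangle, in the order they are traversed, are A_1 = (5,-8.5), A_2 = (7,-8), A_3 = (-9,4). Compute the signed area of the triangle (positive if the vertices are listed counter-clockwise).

16

Apply the shoelace (surveyor's) formula: 2A = Σ (x_i·y_{i+1} − x_{i+1}·y_i), indices taken mod 3.
Σ = (19.5) + (-44) + (56.5) = 32
Signed area = Σ/2 = 16 (positive ⇒ counter-clockwise traversal).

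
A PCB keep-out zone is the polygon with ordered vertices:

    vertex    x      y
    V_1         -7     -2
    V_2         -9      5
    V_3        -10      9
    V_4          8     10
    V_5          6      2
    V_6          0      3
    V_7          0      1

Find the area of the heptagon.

Apply the shoelace formula: 2A = Σ (x_i·y_{i+1} − x_{i+1}·y_i), indices taken mod 7.
V_1→V_2: (-7)(5) − (-9)(-2) = -53
V_2→V_3: (-9)(9) − (-10)(5) = -31
V_3→V_4: (-10)(10) − (8)(9) = -172
V_4→V_5: (8)(2) − (6)(10) = -44
V_5→V_6: (6)(3) − (0)(2) = 18
V_6→V_7: (0)(1) − (0)(3) = 0
V_7→V_1: (0)(-2) − (-7)(1) = 7
Σ = -275
Area = |Σ|/2 = 137.5.

137.5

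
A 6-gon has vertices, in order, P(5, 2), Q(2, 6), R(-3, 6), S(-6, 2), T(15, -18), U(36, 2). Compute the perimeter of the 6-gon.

104

|PQ| = √((-3)² + (4)²) = √25 = 5
|QR| = √((-5)² + (0)²) = √25 = 5
|RS| = √((-3)² + (-4)²) = √25 = 5
|ST| = √((21)² + (-20)²) = √841 = 29
|TU| = √((21)² + (20)²) = √841 = 29
|UP| = √((-31)² + (0)²) = √961 = 31
Perimeter = 5 + 5 + 5 + 29 + 29 + 31 = 104.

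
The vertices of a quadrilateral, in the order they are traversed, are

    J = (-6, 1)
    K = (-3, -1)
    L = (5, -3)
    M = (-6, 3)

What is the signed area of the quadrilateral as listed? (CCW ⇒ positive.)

Apply the shoelace formula: 2A = Σ (x_i·y_{i+1} − x_{i+1}·y_i), indices taken mod 4.
Σ = (9) + (14) + (-3) + (12) = 32
Signed area = Σ/2 = 16 (positive ⇒ counter-clockwise traversal).

16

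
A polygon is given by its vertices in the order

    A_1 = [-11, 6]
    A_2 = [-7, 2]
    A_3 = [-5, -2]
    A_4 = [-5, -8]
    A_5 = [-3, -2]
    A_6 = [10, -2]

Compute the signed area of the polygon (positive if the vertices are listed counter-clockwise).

Σ = (20) + (24) + (30) + (-14) + (26) + (38) = 124
Signed area = Σ/2 = 62 (positive ⇒ counter-clockwise traversal).

62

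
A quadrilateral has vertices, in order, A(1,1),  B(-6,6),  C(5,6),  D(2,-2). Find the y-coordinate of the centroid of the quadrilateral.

Apply the shoelace (surveyor's) formula. First the cross-terms c_i = x_i·y_{i+1} − x_{i+1}·y_i:
  12, -66, -22, 4  ⇒  2A = -72, A = -36.
Then Σ (y_i + y_{i+1})·c_i = -800, so ȳ = -800 / (6·(-36)) = 100/27.

100/27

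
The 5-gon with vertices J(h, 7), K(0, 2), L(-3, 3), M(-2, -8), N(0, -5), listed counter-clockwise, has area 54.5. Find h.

The doubled signed area Σ (x_i y_{i+1} − x_{i+1} y_i) is linear in h.
With h=0 it equals 46; the coefficient of h is 7 (from the two edges through J).
So 7·h + 46 = 2·54.5 = 109 ⇒ h = 9.

9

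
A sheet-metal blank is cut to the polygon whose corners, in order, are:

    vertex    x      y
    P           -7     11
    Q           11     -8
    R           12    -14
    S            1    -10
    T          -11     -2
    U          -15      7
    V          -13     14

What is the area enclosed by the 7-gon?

306

Apply the surveyor's formula: 2A = Σ (x_i·y_{i+1} − x_{i+1}·y_i), indices taken mod 7.
Σ = (-65) + (-58) + (-106) + (-112) + (-107) + (-119) + (-45) = -612
Area = |Σ|/2 = 306.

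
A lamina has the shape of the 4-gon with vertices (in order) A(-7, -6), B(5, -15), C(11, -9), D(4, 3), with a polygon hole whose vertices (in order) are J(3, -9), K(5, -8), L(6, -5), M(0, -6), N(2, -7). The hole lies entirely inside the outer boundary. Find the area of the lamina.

Outer boundary:
Cross-terms: 135, 120, 69, -3  ⇒  Σ = 321
Area = |Σ|/2 = 160.5.
Hole:
Apply Gauss's area formula: 2A = Σ (x_i·y_{i+1} − x_{i+1}·y_i), indices taken mod 5.
J→K: (3)(-8) − (5)(-9) = 21
K→L: (5)(-5) − (6)(-8) = 23
L→M: (6)(-6) − (0)(-5) = -36
M→N: (0)(-7) − (2)(-6) = 12
N→J: (2)(-9) − (3)(-7) = 3
Σ = 23
Area = |Σ|/2 = 11.5.
Net area = 160.5 − 11.5 = 149.

149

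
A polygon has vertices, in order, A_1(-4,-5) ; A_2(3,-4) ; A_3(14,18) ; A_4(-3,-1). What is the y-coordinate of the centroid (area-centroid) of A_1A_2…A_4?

625/192

Apply Gauss's area formula. First the cross-terms c_i = x_i·y_{i+1} − x_{i+1}·y_i:
  31, 110, 40, 11  ⇒  2A = 192, A = 96.
Then Σ (y_i + y_{i+1})·c_i = 1875, so ȳ = 1875 / (6·96) = 625/192.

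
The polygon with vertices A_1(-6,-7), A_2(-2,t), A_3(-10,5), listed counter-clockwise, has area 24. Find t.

-7

Write out the shoelace sum; only the two edges meeting at A_2 involve t:
2·Area = [((-6)·t − (-2)·(-7)) + ((-2)·5 − (-10)·t)] + 100
       = 4·t + 76 = 48
⇒ t = -7.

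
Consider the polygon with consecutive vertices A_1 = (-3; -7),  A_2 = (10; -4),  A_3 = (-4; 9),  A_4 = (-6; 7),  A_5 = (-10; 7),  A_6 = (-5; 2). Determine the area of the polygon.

133

Apply the shoelace (surveyor's) formula: 2A = Σ (x_i·y_{i+1} − x_{i+1}·y_i), indices taken mod 6.
Σ = (82) + (74) + (26) + (28) + (15) + (41) = 266
Area = |Σ|/2 = 133.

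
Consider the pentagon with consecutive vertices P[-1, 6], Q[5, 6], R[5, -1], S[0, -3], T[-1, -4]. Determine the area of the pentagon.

49.5

Σ = (-36) + (-35) + (-15) + (-3) + (-10) = -99
Area = |Σ|/2 = 49.5.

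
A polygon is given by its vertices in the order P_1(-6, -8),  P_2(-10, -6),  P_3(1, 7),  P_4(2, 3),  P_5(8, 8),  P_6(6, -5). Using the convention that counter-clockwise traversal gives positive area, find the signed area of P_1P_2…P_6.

-146.5

P_1→P_2: (-6)(-6) − (-10)(-8) = -44
P_2→P_3: (-10)(7) − (1)(-6) = -64
P_3→P_4: (1)(3) − (2)(7) = -11
P_4→P_5: (2)(8) − (8)(3) = -8
P_5→P_6: (8)(-5) − (6)(8) = -88
P_6→P_1: (6)(-8) − (-6)(-5) = -78
Σ = -293
Signed area = Σ/2 = -146.5 (negative ⇒ clockwise traversal).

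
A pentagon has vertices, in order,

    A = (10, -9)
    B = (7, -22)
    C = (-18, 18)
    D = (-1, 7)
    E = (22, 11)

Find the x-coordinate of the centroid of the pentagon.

Apply the shoelace formula. First the cross-terms c_i = x_i·y_{i+1} − x_{i+1}·y_i:
  -157, -270, -108, -165, -308  ⇒  2A = -1008, A = -504.
Then Σ (x_i + x_{i+1})·c_i = -10968, so x̄ = -10968 / (6·(-504)) = 457/126.

457/126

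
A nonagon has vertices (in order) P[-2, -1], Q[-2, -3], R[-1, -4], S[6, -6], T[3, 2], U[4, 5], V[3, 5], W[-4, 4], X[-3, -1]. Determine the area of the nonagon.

65

Apply the shoelace formula: 2A = Σ (x_i·y_{i+1} − x_{i+1}·y_i), indices taken mod 9.
P→Q: (-2)(-3) − (-2)(-1) = 4
Q→R: (-2)(-4) − (-1)(-3) = 5
R→S: (-1)(-6) − (6)(-4) = 30
S→T: (6)(2) − (3)(-6) = 30
T→U: (3)(5) − (4)(2) = 7
U→V: (4)(5) − (3)(5) = 5
V→W: (3)(4) − (-4)(5) = 32
W→X: (-4)(-1) − (-3)(4) = 16
X→P: (-3)(-1) − (-2)(-1) = 1
Σ = 130
Area = |Σ|/2 = 65.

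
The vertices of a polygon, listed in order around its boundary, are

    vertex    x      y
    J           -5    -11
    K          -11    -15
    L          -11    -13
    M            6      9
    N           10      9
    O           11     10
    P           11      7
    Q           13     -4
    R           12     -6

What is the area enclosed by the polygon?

242

Σ = (-46) + (-22) + (-21) + (-36) + (1) + (-33) + (-135) + (-30) + (-162) = -484
Area = |Σ|/2 = 242.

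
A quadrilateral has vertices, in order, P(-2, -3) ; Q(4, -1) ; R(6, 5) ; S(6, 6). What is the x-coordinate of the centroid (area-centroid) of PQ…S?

Apply the shoelace formula. First the cross-terms c_i = x_i·y_{i+1} − x_{i+1}·y_i:
  14, 26, 6, -6  ⇒  2A = 40, A = 20.
Then Σ (x_i + x_{i+1})·c_i = 336, so x̄ = 336 / (6·20) = 2.8.

2.8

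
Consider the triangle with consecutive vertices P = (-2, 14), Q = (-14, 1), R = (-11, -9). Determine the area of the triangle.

Σ = (194) + (137) + (-172) = 159
Area = |Σ|/2 = 79.5.

79.5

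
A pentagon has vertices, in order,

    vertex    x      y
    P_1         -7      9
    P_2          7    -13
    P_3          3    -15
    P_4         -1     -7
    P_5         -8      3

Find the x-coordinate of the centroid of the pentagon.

Apply Gauss's area formula. First the cross-terms c_i = x_i·y_{i+1} − x_{i+1}·y_i:
  28, -66, -36, -59, -51  ⇒  2A = -184, A = -92.
Then Σ (x_i + x_{i+1})·c_i = 564, so x̄ = 564 / (6·(-92)) = -47/46.

-47/46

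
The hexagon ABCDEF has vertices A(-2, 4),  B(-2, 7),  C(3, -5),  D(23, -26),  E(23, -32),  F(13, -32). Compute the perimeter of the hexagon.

100

|AB| = √((0)² + (3)²) = √9 = 3
|BC| = √((5)² + (-12)²) = √169 = 13
|CD| = √((20)² + (-21)²) = √841 = 29
|DE| = √((0)² + (-6)²) = √36 = 6
|EF| = √((-10)² + (0)²) = √100 = 10
|FA| = √((-15)² + (36)²) = √1521 = 39
Perimeter = 3 + 13 + 29 + 6 + 10 + 39 = 100.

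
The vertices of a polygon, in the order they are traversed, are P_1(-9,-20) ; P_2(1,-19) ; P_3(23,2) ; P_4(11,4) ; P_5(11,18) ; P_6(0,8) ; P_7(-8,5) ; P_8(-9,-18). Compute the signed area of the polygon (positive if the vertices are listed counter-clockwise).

606.5

Apply the shoelace formula: 2A = Σ (x_i·y_{i+1} − x_{i+1}·y_i), indices taken mod 8.
Cross-terms: 191, 439, 70, 154, 88, 64, 189, 18  ⇒  Σ = 1213
Signed area = Σ/2 = 606.5 (positive ⇒ counter-clockwise traversal).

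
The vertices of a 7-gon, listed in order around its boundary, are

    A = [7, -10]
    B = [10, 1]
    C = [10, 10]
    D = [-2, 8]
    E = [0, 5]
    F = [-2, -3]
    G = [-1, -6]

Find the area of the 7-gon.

179

A→B: (7)(1) − (10)(-10) = 107
B→C: (10)(10) − (10)(1) = 90
C→D: (10)(8) − (-2)(10) = 100
D→E: (-2)(5) − (0)(8) = -10
E→F: (0)(-3) − (-2)(5) = 10
F→G: (-2)(-6) − (-1)(-3) = 9
G→A: (-1)(-10) − (7)(-6) = 52
Σ = 358
Area = |Σ|/2 = 179.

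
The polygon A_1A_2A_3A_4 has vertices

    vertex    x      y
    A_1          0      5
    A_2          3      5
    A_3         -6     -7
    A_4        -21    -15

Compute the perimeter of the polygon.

|A_1A_2| = √((3)² + (0)²) = √9 = 3
|A_2A_3| = √((-9)² + (-12)²) = √225 = 15
|A_3A_4| = √((-15)² + (-8)²) = √289 = 17
|A_4A_1| = √((21)² + (20)²) = √841 = 29
Perimeter = 3 + 15 + 17 + 29 = 64.

64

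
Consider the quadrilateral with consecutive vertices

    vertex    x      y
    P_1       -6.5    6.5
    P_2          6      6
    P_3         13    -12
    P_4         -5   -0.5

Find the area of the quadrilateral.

P_1→P_2: (-6.5)(6) − (6)(6.5) = -78
P_2→P_3: (6)(-12) − (13)(6) = -150
P_3→P_4: (13)(-0.5) − (-5)(-12) = -66.5
P_4→P_1: (-5)(6.5) − (-6.5)(-0.5) = -35.75
Σ = -330.25
Area = |Σ|/2 = 165.125.

165.125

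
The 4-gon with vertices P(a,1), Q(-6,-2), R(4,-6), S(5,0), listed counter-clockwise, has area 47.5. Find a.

The doubled signed area Σ (x_i y_{i+1} − x_{i+1} y_i) is linear in a.
With a=0 it equals 85; the coefficient of a is -2 (from the two edges through P).
So -2·a + 85 = 2·47.5 = 95 ⇒ a = -5.

-5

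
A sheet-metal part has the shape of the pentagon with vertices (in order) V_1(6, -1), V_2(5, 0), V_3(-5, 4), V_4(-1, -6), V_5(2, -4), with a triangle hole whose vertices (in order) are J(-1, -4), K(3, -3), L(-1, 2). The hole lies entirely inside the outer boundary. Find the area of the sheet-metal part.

36.5

Outer boundary:
Σ = (5) + (20) + (34) + (16) + (22) = 97
Area = |Σ|/2 = 48.5.
Hole:
Apply the surveyor's formula: 2A = Σ (x_i·y_{i+1} − x_{i+1}·y_i), indices taken mod 3.
Σ = (15) + (3) + (6) = 24
Area = |Σ|/2 = 12.
Net area = 48.5 − 12 = 36.5.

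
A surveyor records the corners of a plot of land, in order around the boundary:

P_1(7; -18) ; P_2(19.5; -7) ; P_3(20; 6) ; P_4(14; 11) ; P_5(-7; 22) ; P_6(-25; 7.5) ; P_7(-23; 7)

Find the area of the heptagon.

Apply Gauss's area formula: 2A = Σ (x_i·y_{i+1} − x_{i+1}·y_i), indices taken mod 7.
Σ = (302) + (257) + (136) + (385) + (497.5) + (-2.5) + (365) = 1940
Area = |Σ|/2 = 970.

970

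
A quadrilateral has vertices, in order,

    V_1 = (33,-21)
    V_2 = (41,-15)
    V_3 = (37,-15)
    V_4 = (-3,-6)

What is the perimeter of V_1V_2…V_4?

94

|V_1V_2| = √((8)² + (6)²) = √100 = 10
|V_2V_3| = √((-4)² + (0)²) = √16 = 4
|V_3V_4| = √((-40)² + (9)²) = √1681 = 41
|V_4V_1| = √((36)² + (-15)²) = √1521 = 39
Perimeter = 10 + 4 + 41 + 39 = 94.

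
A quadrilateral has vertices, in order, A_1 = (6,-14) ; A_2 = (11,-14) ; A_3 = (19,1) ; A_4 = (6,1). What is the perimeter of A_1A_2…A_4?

50

|A_1A_2| = √((5)² + (0)²) = √25 = 5
|A_2A_3| = √((8)² + (15)²) = √289 = 17
|A_3A_4| = √((-13)² + (0)²) = √169 = 13
|A_4A_1| = √((0)² + (-15)²) = √225 = 15
Perimeter = 5 + 17 + 13 + 15 = 50.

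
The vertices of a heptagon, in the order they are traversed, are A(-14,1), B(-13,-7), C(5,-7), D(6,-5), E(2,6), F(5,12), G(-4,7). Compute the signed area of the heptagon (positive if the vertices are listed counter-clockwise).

Cross-terms: 111, 126, 17, 46, -6, 83, 94  ⇒  Σ = 471
Signed area = Σ/2 = 235.5 (positive ⇒ counter-clockwise traversal).

235.5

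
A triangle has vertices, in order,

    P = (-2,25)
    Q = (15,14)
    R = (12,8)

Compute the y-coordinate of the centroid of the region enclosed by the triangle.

Apply the shoelace (surveyor's) formula. First the cross-terms c_i = x_i·y_{i+1} − x_{i+1}·y_i:
  -403, -48, 316  ⇒  2A = -135, A = -67.5.
Then Σ (y_i + y_{i+1})·c_i = -6345, so ȳ = -6345 / (6·(-67.5)) = 47/3.

47/3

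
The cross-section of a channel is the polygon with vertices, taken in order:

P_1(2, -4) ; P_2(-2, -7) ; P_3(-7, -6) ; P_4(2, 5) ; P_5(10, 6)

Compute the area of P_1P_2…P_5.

Apply the shoelace formula: 2A = Σ (x_i·y_{i+1} − x_{i+1}·y_i), indices taken mod 5.
P_1→P_2: (2)(-7) − (-2)(-4) = -22
P_2→P_3: (-2)(-6) − (-7)(-7) = -37
P_3→P_4: (-7)(5) − (2)(-6) = -23
P_4→P_5: (2)(6) − (10)(5) = -38
P_5→P_1: (10)(-4) − (2)(6) = -52
Σ = -172
Area = |Σ|/2 = 86.

86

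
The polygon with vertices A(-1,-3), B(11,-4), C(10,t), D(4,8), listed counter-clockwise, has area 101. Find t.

Write out the shoelace sum; only the two edges meeting at C involve t:
2·Area = [(11·t − 10·(-4)) + (10·8 − 4·t)] + 33
       = 7·t + 153 = 202
⇒ t = 7.

7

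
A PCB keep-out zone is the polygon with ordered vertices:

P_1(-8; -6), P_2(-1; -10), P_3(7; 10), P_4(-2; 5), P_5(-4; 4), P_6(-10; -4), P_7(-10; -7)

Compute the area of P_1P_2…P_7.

145.5

Apply the shoelace (surveyor's) formula: 2A = Σ (x_i·y_{i+1} − x_{i+1}·y_i), indices taken mod 7.
P_1→P_2: (-8)(-10) − (-1)(-6) = 74
P_2→P_3: (-1)(10) − (7)(-10) = 60
P_3→P_4: (7)(5) − (-2)(10) = 55
P_4→P_5: (-2)(4) − (-4)(5) = 12
P_5→P_6: (-4)(-4) − (-10)(4) = 56
P_6→P_7: (-10)(-7) − (-10)(-4) = 30
P_7→P_1: (-10)(-6) − (-8)(-7) = 4
Σ = 291
Area = |Σ|/2 = 145.5.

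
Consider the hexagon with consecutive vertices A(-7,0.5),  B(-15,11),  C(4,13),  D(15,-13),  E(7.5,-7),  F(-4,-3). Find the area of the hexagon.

318.25

Apply the surveyor's formula: 2A = Σ (x_i·y_{i+1} − x_{i+1}·y_i), indices taken mod 6.
Σ = (-69.5) + (-239) + (-247) + (-7.5) + (-50.5) + (-23) = -636.5
Area = |Σ|/2 = 318.25.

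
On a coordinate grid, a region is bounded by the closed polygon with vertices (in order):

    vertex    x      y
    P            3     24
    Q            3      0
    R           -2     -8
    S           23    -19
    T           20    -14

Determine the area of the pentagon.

Apply the surveyor's formula: 2A = Σ (x_i·y_{i+1} − x_{i+1}·y_i), indices taken mod 5.
Cross-terms: -72, -24, 222, 58, 522  ⇒  Σ = 706
Area = |Σ|/2 = 353.

353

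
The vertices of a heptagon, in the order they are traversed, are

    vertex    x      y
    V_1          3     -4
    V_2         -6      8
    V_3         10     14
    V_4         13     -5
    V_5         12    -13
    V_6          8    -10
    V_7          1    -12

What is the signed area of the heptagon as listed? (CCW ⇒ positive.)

Cross-terms: 0, -164, -232, -109, -16, -86, 32  ⇒  Σ = -575
Signed area = Σ/2 = -287.5 (negative ⇒ clockwise traversal).

-287.5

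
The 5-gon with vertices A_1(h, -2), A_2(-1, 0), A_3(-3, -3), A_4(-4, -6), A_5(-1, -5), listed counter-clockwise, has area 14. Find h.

Write out the shoelace sum; only the two edges meeting at A_1 involve h:
2·Area = [((-1)·(-2) − h·(-5)) + (h·0 − (-1)·(-2))] + 23
       = 5·h + 23 = 28
⇒ h = 1.

1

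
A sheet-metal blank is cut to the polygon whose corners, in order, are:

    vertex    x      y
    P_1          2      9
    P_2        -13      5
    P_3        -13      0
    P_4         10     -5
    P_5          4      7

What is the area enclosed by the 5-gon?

P_1→P_2: (2)(5) − (-13)(9) = 127
P_2→P_3: (-13)(0) − (-13)(5) = 65
P_3→P_4: (-13)(-5) − (10)(0) = 65
P_4→P_5: (10)(7) − (4)(-5) = 90
P_5→P_1: (4)(9) − (2)(7) = 22
Σ = 369
Area = |Σ|/2 = 184.5.

184.5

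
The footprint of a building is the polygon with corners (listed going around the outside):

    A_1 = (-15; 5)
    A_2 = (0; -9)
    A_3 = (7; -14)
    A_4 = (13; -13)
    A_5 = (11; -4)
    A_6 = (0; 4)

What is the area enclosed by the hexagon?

Apply the shoelace (surveyor's) formula: 2A = Σ (x_i·y_{i+1} − x_{i+1}·y_i), indices taken mod 6.
Σ = (135) + (63) + (91) + (91) + (44) + (60) = 484
Area = |Σ|/2 = 242.

242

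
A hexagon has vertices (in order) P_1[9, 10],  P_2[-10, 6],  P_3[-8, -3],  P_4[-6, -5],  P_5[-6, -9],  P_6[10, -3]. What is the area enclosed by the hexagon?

Cross-terms: 154, 78, 22, 24, 108, 127  ⇒  Σ = 513
Area = |Σ|/2 = 256.5.

256.5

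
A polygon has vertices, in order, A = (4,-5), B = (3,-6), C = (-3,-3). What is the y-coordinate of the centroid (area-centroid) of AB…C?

Apply the shoelace (surveyor's) formula. First the cross-terms c_i = x_i·y_{i+1} − x_{i+1}·y_i:
  -9, -27, 27  ⇒  2A = -9, A = -4.5.
Then Σ (y_i + y_{i+1})·c_i = 126, so ȳ = 126 / (6·(-4.5)) = -14/3.

-14/3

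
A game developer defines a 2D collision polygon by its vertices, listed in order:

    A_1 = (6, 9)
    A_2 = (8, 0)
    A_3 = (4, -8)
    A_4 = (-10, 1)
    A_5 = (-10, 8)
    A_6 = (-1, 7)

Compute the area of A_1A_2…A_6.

Apply the surveyor's formula: 2A = Σ (x_i·y_{i+1} − x_{i+1}·y_i), indices taken mod 6.
Σ = (-72) + (-64) + (-76) + (-70) + (-62) + (-51) = -395
Area = |Σ|/2 = 197.5.

197.5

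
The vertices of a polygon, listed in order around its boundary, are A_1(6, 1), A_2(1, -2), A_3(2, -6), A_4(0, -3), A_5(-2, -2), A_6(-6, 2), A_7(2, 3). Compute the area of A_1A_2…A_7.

40.5

Apply the surveyor's formula: 2A = Σ (x_i·y_{i+1} − x_{i+1}·y_i), indices taken mod 7.
A_1→A_2: (6)(-2) − (1)(1) = -13
A_2→A_3: (1)(-6) − (2)(-2) = -2
A_3→A_4: (2)(-3) − (0)(-6) = -6
A_4→A_5: (0)(-2) − (-2)(-3) = -6
A_5→A_6: (-2)(2) − (-6)(-2) = -16
A_6→A_7: (-6)(3) − (2)(2) = -22
A_7→A_1: (2)(1) − (6)(3) = -16
Σ = -81
Area = |Σ|/2 = 40.5.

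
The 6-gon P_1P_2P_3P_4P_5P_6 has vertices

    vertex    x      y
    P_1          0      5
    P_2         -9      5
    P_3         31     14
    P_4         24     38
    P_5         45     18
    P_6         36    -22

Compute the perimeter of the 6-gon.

190

|P_1P_2| = √((-9)² + (0)²) = √81 = 9
|P_2P_3| = √((40)² + (9)²) = √1681 = 41
|P_3P_4| = √((-7)² + (24)²) = √625 = 25
|P_4P_5| = √((21)² + (-20)²) = √841 = 29
|P_5P_6| = √((-9)² + (-40)²) = √1681 = 41
|P_6P_1| = √((-36)² + (27)²) = √2025 = 45
Perimeter = 9 + 41 + 25 + 29 + 41 + 45 = 190.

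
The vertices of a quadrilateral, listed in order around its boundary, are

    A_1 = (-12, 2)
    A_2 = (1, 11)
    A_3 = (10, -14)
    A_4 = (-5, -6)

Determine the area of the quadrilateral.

Apply the surveyor's formula: 2A = Σ (x_i·y_{i+1} − x_{i+1}·y_i), indices taken mod 4.
Σ = (-134) + (-124) + (-130) + (-82) = -470
Area = |Σ|/2 = 235.

235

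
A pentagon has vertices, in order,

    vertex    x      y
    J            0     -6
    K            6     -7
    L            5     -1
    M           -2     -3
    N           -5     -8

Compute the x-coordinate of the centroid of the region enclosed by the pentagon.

Apply the shoelace (surveyor's) formula. First the cross-terms c_i = x_i·y_{i+1} − x_{i+1}·y_i:
  36, 29, -17, 1, 30  ⇒  2A = 79, A = 39.5.
Then Σ (x_i + x_{i+1})·c_i = 327, so x̄ = 327 / (6·39.5) = 109/79.

109/79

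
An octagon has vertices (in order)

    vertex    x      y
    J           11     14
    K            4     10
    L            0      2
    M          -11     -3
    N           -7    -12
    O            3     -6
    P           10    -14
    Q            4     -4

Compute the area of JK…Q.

203.5

Apply the shoelace formula: 2A = Σ (x_i·y_{i+1} − x_{i+1}·y_i), indices taken mod 8.
J→K: (11)(10) − (4)(14) = 54
K→L: (4)(2) − (0)(10) = 8
L→M: (0)(-3) − (-11)(2) = 22
M→N: (-11)(-12) − (-7)(-3) = 111
N→O: (-7)(-6) − (3)(-12) = 78
O→P: (3)(-14) − (10)(-6) = 18
P→Q: (10)(-4) − (4)(-14) = 16
Q→J: (4)(14) − (11)(-4) = 100
Σ = 407
Area = |Σ|/2 = 203.5.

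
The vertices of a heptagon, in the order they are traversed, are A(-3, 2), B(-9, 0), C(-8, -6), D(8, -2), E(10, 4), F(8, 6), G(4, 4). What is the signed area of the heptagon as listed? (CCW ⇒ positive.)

Apply the surveyor's formula: 2A = Σ (x_i·y_{i+1} − x_{i+1}·y_i), indices taken mod 7.
Σ = (18) + (54) + (64) + (52) + (28) + (8) + (20) = 244
Signed area = Σ/2 = 122 (positive ⇒ counter-clockwise traversal).

122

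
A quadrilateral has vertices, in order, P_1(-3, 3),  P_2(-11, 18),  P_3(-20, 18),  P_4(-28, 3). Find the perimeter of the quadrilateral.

|P_1P_2| = √((-8)² + (15)²) = √289 = 17
|P_2P_3| = √((-9)² + (0)²) = √81 = 9
|P_3P_4| = √((-8)² + (-15)²) = √289 = 17
|P_4P_1| = √((25)² + (0)²) = √625 = 25
Perimeter = 17 + 9 + 17 + 25 = 68.

68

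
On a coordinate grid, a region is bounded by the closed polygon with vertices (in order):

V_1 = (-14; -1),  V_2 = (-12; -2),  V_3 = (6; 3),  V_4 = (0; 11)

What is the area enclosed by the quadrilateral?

Σ = (16) + (-24) + (66) + (154) = 212
Area = |Σ|/2 = 106.

106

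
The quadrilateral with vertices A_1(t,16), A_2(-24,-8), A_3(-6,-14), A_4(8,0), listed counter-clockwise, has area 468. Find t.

-3

Write out the shoelace sum; only the two edges meeting at A_1 involve t:
2·Area = [(8·16 − t·0) + (t·(-8) − (-24)·16)] + 400
       = -8·t + 912 = 936
⇒ t = -3.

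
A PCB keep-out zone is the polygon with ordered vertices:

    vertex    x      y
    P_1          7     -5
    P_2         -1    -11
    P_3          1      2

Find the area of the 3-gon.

Apply the shoelace (surveyor's) formula: 2A = Σ (x_i·y_{i+1} − x_{i+1}·y_i), indices taken mod 3.
Σ = (-82) + (9) + (-19) = -92
Area = |Σ|/2 = 46.

46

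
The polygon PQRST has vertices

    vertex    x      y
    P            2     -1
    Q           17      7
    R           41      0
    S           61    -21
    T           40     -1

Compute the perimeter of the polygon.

|PQ| = √((15)² + (8)²) = √289 = 17
|QR| = √((24)² + (-7)²) = √625 = 25
|RS| = √((20)² + (-21)²) = √841 = 29
|ST| = √((-21)² + (20)²) = √841 = 29
|TP| = √((-38)² + (0)²) = √1444 = 38
Perimeter = 17 + 25 + 29 + 29 + 38 = 138.

138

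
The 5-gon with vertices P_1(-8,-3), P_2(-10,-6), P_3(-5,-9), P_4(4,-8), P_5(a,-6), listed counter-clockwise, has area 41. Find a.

The doubled signed area Σ (x_i y_{i+1} − x_{i+1} y_i) is linear in a.
With a=0 it equals 82; the coefficient of a is 5 (from the two edges through P_5).
So 5·a + 82 = 2·41 = 82 ⇒ a = 0.

0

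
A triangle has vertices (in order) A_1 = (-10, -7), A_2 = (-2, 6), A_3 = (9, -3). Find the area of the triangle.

Apply Gauss's area formula: 2A = Σ (x_i·y_{i+1} − x_{i+1}·y_i), indices taken mod 3.
Cross-terms: -74, -48, -93  ⇒  Σ = -215
Area = |Σ|/2 = 107.5.

107.5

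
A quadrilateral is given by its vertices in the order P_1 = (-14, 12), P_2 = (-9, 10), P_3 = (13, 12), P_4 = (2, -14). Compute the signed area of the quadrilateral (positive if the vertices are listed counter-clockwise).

Apply the surveyor's formula: 2A = Σ (x_i·y_{i+1} − x_{i+1}·y_i), indices taken mod 4.
Cross-terms: -32, -238, -206, -172  ⇒  Σ = -648
Signed area = Σ/2 = -324 (negative ⇒ clockwise traversal).

-324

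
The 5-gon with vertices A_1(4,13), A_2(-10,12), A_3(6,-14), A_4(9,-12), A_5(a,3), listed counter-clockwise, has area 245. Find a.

Write out the shoelace sum; only the two edges meeting at A_5 involve a:
2·Area = [(9·3 − a·(-12)) + (a·13 − 4·3)] + 300
       = 25·a + 315 = 490
⇒ a = 7.

7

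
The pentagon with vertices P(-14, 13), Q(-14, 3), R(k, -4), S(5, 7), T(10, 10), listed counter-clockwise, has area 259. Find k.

Write out the shoelace sum; only the two edges meeting at R involve k:
2·Area = [((-14)·(-4) − k·3) + (k·7 − 5·(-4))] + 390
       = 4·k + 466 = 518
⇒ k = 13.

13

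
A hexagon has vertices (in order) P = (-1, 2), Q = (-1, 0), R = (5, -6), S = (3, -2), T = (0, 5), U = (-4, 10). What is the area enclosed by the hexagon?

26.5

Apply Gauss's area formula: 2A = Σ (x_i·y_{i+1} − x_{i+1}·y_i), indices taken mod 6.
Cross-terms: 2, 6, 8, 15, 20, 2  ⇒  Σ = 53
Area = |Σ|/2 = 26.5.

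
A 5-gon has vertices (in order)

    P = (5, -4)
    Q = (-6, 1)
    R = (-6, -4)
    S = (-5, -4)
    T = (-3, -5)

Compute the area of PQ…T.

Apply the shoelace formula: 2A = Σ (x_i·y_{i+1} − x_{i+1}·y_i), indices taken mod 5.
P→Q: (5)(1) − (-6)(-4) = -19
Q→R: (-6)(-4) − (-6)(1) = 30
R→S: (-6)(-4) − (-5)(-4) = 4
S→T: (-5)(-5) − (-3)(-4) = 13
T→P: (-3)(-4) − (5)(-5) = 37
Σ = 65
Area = |Σ|/2 = 32.5.

32.5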